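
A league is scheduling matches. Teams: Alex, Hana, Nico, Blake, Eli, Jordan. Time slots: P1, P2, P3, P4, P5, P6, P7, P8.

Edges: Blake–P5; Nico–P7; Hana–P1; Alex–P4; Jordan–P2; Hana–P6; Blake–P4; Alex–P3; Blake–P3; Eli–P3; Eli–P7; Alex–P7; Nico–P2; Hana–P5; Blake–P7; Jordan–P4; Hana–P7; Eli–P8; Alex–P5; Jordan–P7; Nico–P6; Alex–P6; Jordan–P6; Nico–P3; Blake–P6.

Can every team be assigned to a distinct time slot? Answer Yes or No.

One maximum matching: Alex-P3, Hana-P1, Nico-P2, Blake-P6, Eli-P8, Jordan-P7.
Every team is matched, so this matching saturates all of them.

Yes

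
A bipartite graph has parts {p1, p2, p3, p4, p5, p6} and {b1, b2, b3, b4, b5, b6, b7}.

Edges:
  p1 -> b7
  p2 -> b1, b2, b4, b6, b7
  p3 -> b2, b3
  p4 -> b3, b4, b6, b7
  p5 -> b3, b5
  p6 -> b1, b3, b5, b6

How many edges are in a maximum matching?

6

One maximum matching: p1–b7, p2–b1, p3–b2, p4–b6, p5–b5, p6–b3.
All 6 left vertices are matched, so no larger matching exists.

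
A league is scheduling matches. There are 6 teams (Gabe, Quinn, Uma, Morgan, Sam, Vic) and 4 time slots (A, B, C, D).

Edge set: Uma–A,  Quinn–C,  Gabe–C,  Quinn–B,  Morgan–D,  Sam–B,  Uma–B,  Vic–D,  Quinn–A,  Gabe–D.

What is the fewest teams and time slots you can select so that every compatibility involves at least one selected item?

{A, B, C, D} is a vertex cover of size 4: every edge has an endpoint in this set.
No smaller cover exists because Gabe–C, Quinn–B, Uma–A, Morgan–D is a matching of size 4, and a cover must include an endpoint of each of these disjoint edges (König's theorem).

4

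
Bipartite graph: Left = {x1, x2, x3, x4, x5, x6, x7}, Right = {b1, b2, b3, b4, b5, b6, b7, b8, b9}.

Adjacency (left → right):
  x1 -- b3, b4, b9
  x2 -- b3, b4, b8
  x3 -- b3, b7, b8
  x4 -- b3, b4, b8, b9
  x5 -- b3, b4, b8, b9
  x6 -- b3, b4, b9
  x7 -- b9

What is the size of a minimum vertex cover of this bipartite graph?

A maximum matching has 5 edges (e.g. x1–b9, x2–b4, x3–b7, x4–b8, x5–b3).
By König's theorem the minimum vertex cover has the same size. One such cover is {x3, b3, b4, b8, b9}.

5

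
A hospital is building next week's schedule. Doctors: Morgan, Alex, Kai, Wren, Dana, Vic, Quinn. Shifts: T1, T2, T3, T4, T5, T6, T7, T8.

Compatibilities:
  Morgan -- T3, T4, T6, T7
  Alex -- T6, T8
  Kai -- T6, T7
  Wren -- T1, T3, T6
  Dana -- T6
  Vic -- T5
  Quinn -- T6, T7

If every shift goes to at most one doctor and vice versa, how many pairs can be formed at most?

One maximum matching: Morgan-T4, Alex-T8, Kai-T7, Wren-T1, Dana-T6, Vic-T5.
The set {Kai, Dana, Quinn} has only 2 neighbours ({T6, T7}), so by Hall's theorem at most 6 of the 7 doctors can be matched.

6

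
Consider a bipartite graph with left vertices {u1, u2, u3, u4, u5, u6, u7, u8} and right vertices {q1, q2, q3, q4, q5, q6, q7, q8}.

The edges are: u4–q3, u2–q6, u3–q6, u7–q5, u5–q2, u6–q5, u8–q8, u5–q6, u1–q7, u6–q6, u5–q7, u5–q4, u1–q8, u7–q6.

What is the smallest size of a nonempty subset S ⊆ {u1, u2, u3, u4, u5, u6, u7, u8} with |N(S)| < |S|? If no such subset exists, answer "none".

2

Take S = {u2, u3}. Its neighbourhood is {q6}, so |N(S)| = 1 < |S| = 2.
No single vertex violates Hall's condition since each has at least one neighbour, so 2 is the minimum.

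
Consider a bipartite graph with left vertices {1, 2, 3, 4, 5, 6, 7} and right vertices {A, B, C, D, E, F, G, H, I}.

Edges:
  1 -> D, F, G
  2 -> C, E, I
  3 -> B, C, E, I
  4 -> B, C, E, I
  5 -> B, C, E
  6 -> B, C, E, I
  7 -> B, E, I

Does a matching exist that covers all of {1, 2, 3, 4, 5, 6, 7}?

The set {2, 3, 4, 5, 6, 7} has only 4 neighbours ({B, C, E, I}), so by Hall's theorem at most 5 of the 7 left vertices can be matched.
Hence no matching covers every left vertex.

No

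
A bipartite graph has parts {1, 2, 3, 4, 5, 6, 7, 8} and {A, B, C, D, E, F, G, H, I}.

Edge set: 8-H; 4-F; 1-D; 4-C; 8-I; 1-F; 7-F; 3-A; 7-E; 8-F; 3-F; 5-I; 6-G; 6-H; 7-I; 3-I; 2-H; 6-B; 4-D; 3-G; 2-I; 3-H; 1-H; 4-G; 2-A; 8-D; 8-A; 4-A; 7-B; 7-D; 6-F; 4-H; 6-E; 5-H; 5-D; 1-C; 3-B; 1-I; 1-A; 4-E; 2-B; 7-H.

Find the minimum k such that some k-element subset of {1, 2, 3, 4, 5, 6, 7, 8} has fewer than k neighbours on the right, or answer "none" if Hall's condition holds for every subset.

none

A matching saturating every left vertex exists, for instance 1→F, 2→I, 3→B, 4→G, 5→D, 6→E, 7→H, 8→A.
By Hall's marriage theorem, this means |N(S)| ≥ |S| for every subset S, so no violating subset exists.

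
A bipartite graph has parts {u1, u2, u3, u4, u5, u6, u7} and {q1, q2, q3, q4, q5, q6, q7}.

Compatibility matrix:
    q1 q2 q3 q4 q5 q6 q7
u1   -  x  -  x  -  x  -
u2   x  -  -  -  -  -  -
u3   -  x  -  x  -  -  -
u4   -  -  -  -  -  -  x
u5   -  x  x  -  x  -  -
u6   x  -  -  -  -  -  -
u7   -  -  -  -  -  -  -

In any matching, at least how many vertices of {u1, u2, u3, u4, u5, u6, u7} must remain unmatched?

For example, pair u1-q6, u2-q1, u3-q4, u4-q7, u5-q2.
The set {u2, u6, u7} has only 1 neighbour ({q1}), so by Hall's theorem at most 5 of the 7 left vertices can be matched.
That matches 5 of the 7, leaving 2 unmatched; no matching can do better.

2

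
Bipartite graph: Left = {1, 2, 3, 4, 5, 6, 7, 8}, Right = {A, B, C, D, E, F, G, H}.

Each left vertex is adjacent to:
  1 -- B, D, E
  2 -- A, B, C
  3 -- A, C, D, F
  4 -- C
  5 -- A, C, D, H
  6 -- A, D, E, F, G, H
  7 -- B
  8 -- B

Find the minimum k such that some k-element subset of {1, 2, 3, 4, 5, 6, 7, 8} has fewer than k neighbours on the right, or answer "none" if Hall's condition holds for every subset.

Take S = {7, 8}. Its neighbourhood is {B}, so |N(S)| = 1 < |S| = 2.
No single vertex violates Hall's condition since each has at least one neighbour, so 2 is the minimum.

2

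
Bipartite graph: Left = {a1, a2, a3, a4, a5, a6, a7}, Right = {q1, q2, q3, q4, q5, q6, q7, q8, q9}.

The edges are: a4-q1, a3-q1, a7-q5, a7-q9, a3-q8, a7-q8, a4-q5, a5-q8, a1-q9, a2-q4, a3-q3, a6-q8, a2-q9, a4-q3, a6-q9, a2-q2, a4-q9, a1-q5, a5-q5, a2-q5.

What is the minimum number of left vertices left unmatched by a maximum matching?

For example, pair a1–q9, a2–q2, a3–q1, a4–q3, a5–q5, a6–q8.
The set {a1, a5, a6, a7} has only 3 neighbours ({q5, q8, q9}), so by Hall's theorem at most 6 of the 7 left vertices can be matched.
That matches 6 of the 7, leaving 1 unmatched; no matching can do better.

1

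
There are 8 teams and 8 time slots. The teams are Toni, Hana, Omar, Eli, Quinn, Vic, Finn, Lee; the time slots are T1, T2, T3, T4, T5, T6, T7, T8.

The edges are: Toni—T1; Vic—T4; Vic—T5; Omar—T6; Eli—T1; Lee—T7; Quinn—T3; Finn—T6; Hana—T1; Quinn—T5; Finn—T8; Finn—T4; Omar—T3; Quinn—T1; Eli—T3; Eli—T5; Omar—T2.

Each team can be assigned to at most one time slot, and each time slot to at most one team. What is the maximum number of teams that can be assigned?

7

For example, pair Toni–T1, Omar–T2, Eli–T3, Quinn–T5, Vic–T4, Finn–T6, Lee–T7.
The set {Toni, Hana} has only 1 neighbour ({T1}), so by Hall's theorem at most 7 of the 8 teams can be matched.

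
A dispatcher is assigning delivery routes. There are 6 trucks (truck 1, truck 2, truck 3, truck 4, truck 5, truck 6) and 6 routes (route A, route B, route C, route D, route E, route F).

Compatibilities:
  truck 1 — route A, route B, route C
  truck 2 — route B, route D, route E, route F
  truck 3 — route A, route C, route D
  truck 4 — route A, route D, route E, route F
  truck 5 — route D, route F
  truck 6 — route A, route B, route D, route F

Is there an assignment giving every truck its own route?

Yes

For example, pair truck 1→route A, truck 2→route E, truck 3→route C, truck 4→route F, truck 5→route D, truck 6→route B.
Every truck is matched, so this is a perfect matching.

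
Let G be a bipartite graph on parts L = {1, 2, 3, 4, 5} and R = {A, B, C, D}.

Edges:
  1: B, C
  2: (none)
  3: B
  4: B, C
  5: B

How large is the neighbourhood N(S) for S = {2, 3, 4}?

2

The union of neighbours of {2, 3, 4} is {B, C}, which has 2 elements.
Since |N(S)| = 2 < |S| = 3, Hall's condition fails for this subset.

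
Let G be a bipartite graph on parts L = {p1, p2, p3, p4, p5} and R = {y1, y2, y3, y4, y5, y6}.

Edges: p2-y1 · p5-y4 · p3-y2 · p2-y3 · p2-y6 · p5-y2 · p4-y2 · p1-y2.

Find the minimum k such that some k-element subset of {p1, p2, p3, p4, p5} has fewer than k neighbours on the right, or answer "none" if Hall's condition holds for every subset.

Take S = {p1, p3}. Its neighbourhood is {y2}, so |N(S)| = 1 < |S| = 2.
No single vertex violates Hall's condition since each has at least one neighbour, so 2 is the minimum.

2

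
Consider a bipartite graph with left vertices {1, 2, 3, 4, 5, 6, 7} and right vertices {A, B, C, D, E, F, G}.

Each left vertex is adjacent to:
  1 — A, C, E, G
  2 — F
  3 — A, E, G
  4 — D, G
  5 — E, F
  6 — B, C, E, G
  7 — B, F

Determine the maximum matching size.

7

One maximum matching: 1–G, 2–F, 3–A, 4–D, 5–E, 6–C, 7–B.
This saturates every left vertex, so 7 is the maximum.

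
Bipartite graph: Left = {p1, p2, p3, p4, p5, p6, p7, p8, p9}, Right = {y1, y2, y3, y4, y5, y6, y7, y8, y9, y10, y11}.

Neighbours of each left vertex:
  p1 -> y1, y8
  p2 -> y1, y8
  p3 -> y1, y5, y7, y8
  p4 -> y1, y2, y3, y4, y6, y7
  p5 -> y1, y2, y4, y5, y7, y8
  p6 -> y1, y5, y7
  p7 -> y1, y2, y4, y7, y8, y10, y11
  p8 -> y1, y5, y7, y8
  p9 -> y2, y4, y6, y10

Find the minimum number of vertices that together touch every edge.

A maximum matching has 8 edges (e.g. p1–y8, p2–y1, p3–y5, p4–y6, p5–y2, p6–y7, p7–y4, p9–y10).
By König's theorem the minimum vertex cover has the same size. One such cover is {p4, p5, p7, p9, y1, y5, y7, y8}.

8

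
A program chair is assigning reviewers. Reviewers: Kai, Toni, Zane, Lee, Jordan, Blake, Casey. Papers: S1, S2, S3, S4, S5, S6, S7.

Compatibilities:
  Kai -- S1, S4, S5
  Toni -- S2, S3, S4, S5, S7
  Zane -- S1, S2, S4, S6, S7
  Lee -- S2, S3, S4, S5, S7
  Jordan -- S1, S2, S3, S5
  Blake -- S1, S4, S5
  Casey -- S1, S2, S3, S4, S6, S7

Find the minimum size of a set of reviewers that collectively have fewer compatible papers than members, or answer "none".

A matching saturating every reviewer exists, for instance Kai→S5, Toni→S7, Zane→S6, Lee→S4, Jordan→S3, Blake→S1, Casey→S2.
By Hall's marriage theorem, this means |N(S)| ≥ |S| for every subset S, so no violating subset exists.

none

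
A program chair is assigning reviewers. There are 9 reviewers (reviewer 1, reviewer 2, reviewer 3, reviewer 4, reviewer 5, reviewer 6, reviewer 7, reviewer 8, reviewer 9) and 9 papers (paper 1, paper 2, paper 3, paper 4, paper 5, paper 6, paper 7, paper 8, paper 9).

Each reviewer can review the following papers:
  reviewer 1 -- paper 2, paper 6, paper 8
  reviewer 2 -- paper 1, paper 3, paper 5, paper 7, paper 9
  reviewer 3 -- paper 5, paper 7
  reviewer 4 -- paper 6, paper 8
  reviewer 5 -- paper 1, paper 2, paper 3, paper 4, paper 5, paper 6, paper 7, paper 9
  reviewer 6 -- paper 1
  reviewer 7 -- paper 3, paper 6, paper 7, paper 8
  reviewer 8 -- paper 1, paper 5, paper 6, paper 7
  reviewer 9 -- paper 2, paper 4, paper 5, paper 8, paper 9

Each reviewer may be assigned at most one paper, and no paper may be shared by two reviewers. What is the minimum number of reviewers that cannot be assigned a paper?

0

For example, pair reviewer 1-paper 2, reviewer 2-paper 3, reviewer 3-paper 5, reviewer 4-paper 8, reviewer 5-paper 4, reviewer 6-paper 1, reviewer 7-paper 6, reviewer 8-paper 7, reviewer 9-paper 9.
This saturates every reviewer, so 9 is the maximum.
That matches 9 of the 9, leaving 0 unmatched; no matching can do better.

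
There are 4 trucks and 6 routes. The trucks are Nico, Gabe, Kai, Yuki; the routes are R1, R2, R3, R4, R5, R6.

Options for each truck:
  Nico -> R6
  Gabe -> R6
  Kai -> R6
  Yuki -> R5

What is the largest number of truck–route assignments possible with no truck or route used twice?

2

For example, pair Nico–R6, Yuki–R5.
The set {Nico, Gabe, Kai} has only 1 neighbour ({R6}), so by Hall's theorem at most 2 of the 4 trucks can be matched.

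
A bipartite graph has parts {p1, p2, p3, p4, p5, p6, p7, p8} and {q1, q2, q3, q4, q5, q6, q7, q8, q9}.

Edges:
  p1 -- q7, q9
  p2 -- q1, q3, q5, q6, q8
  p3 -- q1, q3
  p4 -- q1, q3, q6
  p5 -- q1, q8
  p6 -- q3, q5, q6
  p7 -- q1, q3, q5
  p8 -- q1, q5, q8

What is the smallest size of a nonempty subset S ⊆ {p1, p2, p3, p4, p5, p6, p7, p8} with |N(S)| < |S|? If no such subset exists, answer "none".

Take S = {p2, p3, p4, p5, p6, p7}. Its neighbourhood is {q1, q3, q5, q6, q8}, so |N(S)| = 5 < |S| = 6.
Every subset of size less than 6 has at least as many neighbours as members, so 6 is the minimum.

6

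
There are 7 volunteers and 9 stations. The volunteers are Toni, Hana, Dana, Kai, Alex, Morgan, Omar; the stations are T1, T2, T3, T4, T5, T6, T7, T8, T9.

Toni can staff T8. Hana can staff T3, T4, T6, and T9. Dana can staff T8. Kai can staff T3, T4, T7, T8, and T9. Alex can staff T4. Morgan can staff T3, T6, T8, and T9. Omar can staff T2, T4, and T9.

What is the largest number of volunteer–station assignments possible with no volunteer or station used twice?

6

One maximum matching: Toni→T8, Hana→T3, Kai→T7, Alex→T4, Morgan→T6, Omar→T9.
The set {Toni, Dana} has only 1 neighbour ({T8}), so by Hall's theorem at most 6 of the 7 volunteers can be matched.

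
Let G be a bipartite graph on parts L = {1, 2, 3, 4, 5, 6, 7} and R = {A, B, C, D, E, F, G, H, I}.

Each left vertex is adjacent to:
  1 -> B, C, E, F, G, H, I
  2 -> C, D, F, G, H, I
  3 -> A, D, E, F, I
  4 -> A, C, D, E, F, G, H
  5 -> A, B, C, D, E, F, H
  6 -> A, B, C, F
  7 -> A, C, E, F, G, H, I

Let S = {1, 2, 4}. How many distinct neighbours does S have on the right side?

9

The union of neighbours of {1, 2, 4} is {A, B, C, D, E, F, G, H, I}, which has 9 elements.
Since |N(S)| = 9 ≥ |S| = 3, Hall's condition holds for this subset.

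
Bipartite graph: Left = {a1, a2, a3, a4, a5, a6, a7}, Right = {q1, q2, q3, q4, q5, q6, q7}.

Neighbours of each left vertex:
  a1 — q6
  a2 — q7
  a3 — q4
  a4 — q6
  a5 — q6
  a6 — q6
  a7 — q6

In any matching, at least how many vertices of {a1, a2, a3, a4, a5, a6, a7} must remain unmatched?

For example, pair a1→q6, a2→q7, a3→q4.
The set {a1, a4, a5, a6, a7} has only 1 neighbour ({q6}), so by Hall's theorem at most 3 of the 7 left vertices can be matched.
That matches 3 of the 7, leaving 4 unmatched; no matching can do better.

4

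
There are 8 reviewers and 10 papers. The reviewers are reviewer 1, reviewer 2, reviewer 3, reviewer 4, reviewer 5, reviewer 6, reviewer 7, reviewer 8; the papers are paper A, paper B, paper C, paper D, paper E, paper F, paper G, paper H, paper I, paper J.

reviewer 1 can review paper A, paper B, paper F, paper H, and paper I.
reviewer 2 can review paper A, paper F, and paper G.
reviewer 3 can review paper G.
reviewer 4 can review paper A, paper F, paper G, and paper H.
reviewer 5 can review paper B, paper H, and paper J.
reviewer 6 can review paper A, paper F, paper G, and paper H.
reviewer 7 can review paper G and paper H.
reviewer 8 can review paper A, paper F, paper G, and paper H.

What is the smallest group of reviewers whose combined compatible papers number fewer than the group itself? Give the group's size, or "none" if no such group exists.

Take S = {reviewer 2, reviewer 3, reviewer 4, reviewer 6, reviewer 7}. Its neighbourhood is {paper A, paper F, paper G, paper H}, so |N(S)| = 4 < |S| = 5.
Every subset of size less than 5 has at least as many neighbours as members, so 5 is the minimum.

5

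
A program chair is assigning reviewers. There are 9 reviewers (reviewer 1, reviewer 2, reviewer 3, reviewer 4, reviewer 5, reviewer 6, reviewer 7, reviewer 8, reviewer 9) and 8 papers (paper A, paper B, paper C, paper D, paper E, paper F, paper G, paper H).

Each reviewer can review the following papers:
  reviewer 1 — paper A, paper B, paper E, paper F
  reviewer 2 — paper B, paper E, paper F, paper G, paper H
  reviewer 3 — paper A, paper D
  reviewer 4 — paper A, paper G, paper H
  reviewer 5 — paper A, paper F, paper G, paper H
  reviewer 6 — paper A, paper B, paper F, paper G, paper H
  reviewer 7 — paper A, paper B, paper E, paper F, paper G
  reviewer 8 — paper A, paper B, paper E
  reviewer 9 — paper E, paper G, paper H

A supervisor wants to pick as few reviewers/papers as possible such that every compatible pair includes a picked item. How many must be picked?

7

The 7 edges reviewer 1–paper A, reviewer 2–paper E, reviewer 3–paper D, reviewer 4–paper H, reviewer 5–paper F, reviewer 6–paper G, reviewer 7–paper B form a matching, so any vertex cover needs at least 7 vertices (one per matched edge).
Conversely {reviewer 3, paper A, paper B, paper E, paper F, paper G, paper H} meets every edge and has exactly 7 vertices, so 7 is optimal.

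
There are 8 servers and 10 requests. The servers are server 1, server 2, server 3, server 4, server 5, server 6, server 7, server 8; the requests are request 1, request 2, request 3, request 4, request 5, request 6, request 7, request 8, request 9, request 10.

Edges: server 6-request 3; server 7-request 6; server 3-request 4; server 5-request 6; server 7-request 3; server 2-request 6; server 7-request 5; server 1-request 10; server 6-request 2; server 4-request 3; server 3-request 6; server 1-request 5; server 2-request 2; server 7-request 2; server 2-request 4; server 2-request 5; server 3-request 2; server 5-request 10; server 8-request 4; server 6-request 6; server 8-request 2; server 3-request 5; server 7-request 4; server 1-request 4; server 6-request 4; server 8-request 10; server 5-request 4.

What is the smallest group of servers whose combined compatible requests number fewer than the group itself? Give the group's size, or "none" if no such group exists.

7

Take S = {server 1, server 2, server 3, server 4, server 5, server 6, server 7}. Its neighbourhood is {request 2, request 3, request 4, request 5, request 6, request 10}, so |N(S)| = 6 < |S| = 7.
Every subset of size less than 7 has at least as many neighbours as members, so 7 is the minimum.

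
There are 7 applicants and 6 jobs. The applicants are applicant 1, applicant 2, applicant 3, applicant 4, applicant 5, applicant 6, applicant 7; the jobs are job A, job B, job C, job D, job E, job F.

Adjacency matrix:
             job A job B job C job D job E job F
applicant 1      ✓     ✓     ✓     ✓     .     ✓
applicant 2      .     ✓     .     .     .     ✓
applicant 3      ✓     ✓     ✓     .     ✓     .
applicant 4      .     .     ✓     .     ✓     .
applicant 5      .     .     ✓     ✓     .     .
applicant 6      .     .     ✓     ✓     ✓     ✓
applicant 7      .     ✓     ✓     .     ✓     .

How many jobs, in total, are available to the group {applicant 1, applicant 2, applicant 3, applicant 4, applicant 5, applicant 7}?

The union of neighbours of {applicant 1, applicant 2, applicant 3, applicant 4, applicant 5, applicant 7} is {job A, job B, job C, job D, job E, job F}, which has 6 elements.
Since |N(S)| = 6 ≥ |S| = 6, Hall's condition holds for this subset.

6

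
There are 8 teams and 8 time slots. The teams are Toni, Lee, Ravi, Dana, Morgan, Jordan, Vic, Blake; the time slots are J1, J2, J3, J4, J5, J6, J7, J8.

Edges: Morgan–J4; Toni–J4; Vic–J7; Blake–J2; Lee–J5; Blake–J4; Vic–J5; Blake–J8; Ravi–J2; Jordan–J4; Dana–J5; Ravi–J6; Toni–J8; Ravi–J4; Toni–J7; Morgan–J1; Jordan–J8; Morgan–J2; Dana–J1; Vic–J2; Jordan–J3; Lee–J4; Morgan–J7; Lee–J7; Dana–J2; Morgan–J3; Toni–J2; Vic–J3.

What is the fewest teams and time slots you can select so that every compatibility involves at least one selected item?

8

{Toni, Lee, Ravi, Dana, Morgan, Jordan, Vic, Blake} is a vertex cover of size 8: every edge has an endpoint in this set.
No smaller cover exists because Toni–J2, Lee–J4, Ravi–J6, Dana–J5, Morgan–J1, Jordan–J3, Vic–J7, Blake–J8 is a matching of size 8, and a cover must include an endpoint of each of these disjoint edges (König's theorem).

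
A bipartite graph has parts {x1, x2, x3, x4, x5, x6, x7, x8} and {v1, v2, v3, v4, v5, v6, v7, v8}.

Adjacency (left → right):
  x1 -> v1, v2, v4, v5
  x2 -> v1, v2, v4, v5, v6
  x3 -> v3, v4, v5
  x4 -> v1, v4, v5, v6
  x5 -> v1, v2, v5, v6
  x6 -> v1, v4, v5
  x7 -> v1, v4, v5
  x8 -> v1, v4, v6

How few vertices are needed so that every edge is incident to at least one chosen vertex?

{x3, v1, v2, v4, v5, v6} is a vertex cover of size 6: every edge has an endpoint in this set.
No smaller cover exists because x1–v4, x2–v2, x3–v3, x4–v6, x5–v5, x6–v1 is a matching of size 6, and a cover must include an endpoint of each of these disjoint edges (König's theorem).

6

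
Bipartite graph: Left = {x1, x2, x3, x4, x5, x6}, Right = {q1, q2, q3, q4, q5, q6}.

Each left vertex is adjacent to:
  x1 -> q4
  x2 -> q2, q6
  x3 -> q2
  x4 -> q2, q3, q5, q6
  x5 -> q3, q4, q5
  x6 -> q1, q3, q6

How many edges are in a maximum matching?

6

One maximum matching: x1–q4, x2–q6, x3–q2, x4–q3, x5–q5, x6–q1.
This saturates every left vertex, so 6 is the maximum.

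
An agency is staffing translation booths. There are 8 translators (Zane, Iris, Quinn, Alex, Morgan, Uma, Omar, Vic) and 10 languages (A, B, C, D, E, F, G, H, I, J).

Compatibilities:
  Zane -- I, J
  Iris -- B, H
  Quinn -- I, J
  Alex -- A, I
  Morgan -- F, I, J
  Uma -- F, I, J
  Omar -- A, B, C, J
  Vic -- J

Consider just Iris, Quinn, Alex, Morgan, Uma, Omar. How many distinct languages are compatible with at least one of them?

The union of neighbours of {Iris, Quinn, Alex, Morgan, Uma, Omar} is {A, B, C, F, H, I, J}, which has 7 elements.
Since |N(S)| = 7 ≥ |S| = 6, Hall's condition holds for this subset.

7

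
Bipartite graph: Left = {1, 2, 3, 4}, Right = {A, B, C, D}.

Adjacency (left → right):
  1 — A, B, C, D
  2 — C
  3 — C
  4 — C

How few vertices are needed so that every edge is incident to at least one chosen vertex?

A maximum matching has 2 edges (e.g. 1–B, 2–C).
By König's theorem the minimum vertex cover has the same size. One such cover is {1, C}.

2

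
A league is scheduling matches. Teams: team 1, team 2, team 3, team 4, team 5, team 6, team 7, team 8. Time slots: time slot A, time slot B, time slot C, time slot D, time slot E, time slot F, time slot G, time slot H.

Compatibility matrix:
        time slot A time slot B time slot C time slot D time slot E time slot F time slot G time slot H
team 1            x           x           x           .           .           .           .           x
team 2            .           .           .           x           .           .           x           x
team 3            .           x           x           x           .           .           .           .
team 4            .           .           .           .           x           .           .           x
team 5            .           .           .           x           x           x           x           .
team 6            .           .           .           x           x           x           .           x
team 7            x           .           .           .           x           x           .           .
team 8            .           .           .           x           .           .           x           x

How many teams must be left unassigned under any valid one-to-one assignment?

0

One maximum matching: team 1→time slot B, team 2→time slot D, team 3→time slot C, team 4→time slot E, team 5→time slot G, team 6→time slot F, team 7→time slot A, team 8→time slot H.
All 8 teams are matched, so no larger matching exists.
That matches 8 of the 8, leaving 0 unmatched; no matching can do better.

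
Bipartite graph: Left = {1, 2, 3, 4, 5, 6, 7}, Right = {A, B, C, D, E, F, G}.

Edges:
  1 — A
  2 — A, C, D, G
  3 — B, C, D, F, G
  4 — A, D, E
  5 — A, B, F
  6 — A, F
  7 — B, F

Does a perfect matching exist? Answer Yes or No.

The set {1, 5, 6, 7} has only 3 neighbours ({A, B, F}), so by Hall's theorem at most 6 of the 7 left vertices can be matched.
Hence no matching covers every left vertex.

No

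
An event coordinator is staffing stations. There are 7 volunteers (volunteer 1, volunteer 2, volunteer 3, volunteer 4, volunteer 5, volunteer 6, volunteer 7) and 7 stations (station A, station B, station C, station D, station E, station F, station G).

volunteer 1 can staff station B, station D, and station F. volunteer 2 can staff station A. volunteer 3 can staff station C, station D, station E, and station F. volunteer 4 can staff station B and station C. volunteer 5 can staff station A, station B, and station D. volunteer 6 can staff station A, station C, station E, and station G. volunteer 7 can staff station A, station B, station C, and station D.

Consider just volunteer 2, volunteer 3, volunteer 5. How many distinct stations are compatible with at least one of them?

6

The union of neighbours of {volunteer 2, volunteer 3, volunteer 5} is {station A, station B, station C, station D, station E, station F}, which has 6 elements.
Since |N(S)| = 6 ≥ |S| = 3, Hall's condition holds for this subset.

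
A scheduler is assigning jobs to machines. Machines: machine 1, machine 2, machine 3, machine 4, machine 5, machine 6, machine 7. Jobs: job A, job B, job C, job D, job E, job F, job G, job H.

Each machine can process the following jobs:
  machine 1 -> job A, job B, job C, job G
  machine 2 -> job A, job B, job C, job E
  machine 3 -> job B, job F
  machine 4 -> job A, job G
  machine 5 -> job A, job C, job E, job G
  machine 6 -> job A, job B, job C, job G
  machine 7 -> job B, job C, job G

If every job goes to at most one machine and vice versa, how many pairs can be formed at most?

A valid assignment of size 6: machine 1→job C, machine 2→job B, machine 3→job F, machine 4→job G, machine 5→job E, machine 6→job A.
The set {machine 1, machine 2, machine 4, machine 5, machine 6, machine 7} has only 5 neighbours ({job A, job B, job C, job E, job G}), so by Hall's theorem at most 6 of the 7 machines can be matched.

6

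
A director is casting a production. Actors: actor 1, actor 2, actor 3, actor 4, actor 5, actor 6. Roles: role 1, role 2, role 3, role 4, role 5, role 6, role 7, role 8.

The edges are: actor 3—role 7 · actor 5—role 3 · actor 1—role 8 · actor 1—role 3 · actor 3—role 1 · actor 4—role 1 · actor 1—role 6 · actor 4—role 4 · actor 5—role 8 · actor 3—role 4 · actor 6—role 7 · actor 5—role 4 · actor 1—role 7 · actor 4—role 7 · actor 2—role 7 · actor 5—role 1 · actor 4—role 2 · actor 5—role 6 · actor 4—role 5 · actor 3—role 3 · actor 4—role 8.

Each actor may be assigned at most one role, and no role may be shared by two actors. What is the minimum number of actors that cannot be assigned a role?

1

A valid assignment of size 5: actor 1–role 3, actor 2–role 7, actor 3–role 4, actor 4–role 8, actor 5–role 1.
The set {actor 2, actor 6} has only 1 neighbour ({role 7}), so by Hall's theorem at most 5 of the 6 actors can be matched.
That matches 5 of the 6, leaving 1 unmatched; no matching can do better.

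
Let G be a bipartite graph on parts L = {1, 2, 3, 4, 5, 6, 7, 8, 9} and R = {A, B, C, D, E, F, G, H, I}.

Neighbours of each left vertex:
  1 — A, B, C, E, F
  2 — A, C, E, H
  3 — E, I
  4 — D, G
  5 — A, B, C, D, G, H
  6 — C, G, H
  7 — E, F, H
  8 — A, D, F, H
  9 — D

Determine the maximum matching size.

9

For example, pair 1-B, 2-E, 3-I, 4-G, 5-A, 6-C, 7-H, 8-F, 9-D.
All 9 left vertices are matched, so no larger matching exists.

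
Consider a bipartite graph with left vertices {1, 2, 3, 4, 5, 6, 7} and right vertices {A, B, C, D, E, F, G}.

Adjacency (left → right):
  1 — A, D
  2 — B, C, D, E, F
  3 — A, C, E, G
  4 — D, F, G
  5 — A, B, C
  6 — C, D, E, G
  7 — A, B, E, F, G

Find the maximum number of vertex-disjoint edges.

7

For example, pair 1→A, 2→F, 3→E, 4→D, 5→B, 6→C, 7→G.
This saturates every left vertex, so 7 is the maximum.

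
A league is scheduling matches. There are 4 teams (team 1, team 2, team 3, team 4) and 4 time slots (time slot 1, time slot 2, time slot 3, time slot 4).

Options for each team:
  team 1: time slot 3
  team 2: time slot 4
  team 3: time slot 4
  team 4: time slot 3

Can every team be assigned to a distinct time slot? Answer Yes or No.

No

The set {team 1, team 2, team 3, team 4} has only 2 neighbours ({time slot 3, time slot 4}), so by Hall's theorem at most 2 of the 4 teams can be matched.
Hence no matching covers every team.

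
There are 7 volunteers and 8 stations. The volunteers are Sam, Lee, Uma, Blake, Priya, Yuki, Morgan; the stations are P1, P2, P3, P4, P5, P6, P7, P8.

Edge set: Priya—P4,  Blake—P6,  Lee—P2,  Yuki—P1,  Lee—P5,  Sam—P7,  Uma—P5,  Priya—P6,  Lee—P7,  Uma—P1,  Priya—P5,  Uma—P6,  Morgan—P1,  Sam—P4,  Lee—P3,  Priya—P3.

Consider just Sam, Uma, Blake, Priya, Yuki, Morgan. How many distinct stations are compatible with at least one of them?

6

The union of neighbours of {Sam, Uma, Blake, Priya, Yuki, Morgan} is {P1, P3, P4, P5, P6, P7}, which has 6 elements.
Since |N(S)| = 6 ≥ |S| = 6, Hall's condition holds for this subset.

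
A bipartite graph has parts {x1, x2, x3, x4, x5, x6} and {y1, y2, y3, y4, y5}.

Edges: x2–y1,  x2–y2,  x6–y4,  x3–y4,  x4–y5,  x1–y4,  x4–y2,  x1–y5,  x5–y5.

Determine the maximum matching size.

A valid assignment of size 4: x1–y5, x2–y1, x3–y4, x4–y2.
The set {x1, x3, x5, x6} has only 2 neighbours ({y4, y5}), so by Hall's theorem at most 4 of the 6 left vertices can be matched.

4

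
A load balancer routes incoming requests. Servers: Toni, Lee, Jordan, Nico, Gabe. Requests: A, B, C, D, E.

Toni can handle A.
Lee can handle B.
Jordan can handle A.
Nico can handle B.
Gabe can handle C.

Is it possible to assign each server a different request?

The set {Toni, Lee, Jordan, Nico} has only 2 neighbours ({A, B}), so by Hall's theorem at most 3 of the 5 servers can be matched.
Hence no matching covers every server.

No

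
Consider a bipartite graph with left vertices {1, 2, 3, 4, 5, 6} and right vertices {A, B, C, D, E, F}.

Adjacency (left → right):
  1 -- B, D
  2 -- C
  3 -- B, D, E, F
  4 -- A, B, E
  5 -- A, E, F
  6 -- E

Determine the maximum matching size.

For example, pair 1→D, 2→C, 3→B, 4→A, 5→F, 6→E.
All 6 left vertices are matched, so no larger matching exists.

6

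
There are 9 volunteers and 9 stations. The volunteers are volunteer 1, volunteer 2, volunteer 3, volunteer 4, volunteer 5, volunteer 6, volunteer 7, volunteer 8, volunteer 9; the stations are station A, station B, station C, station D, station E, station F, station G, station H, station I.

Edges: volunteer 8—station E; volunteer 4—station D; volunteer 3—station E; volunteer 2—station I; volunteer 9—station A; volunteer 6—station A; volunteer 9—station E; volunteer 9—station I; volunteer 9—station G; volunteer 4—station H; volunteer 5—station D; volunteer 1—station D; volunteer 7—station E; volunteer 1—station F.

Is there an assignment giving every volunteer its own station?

No

The set {volunteer 3, volunteer 7, volunteer 8} has only 1 neighbour ({station E}), so by Hall's theorem at most 7 of the 9 volunteers can be matched.
Hence no matching covers every volunteer.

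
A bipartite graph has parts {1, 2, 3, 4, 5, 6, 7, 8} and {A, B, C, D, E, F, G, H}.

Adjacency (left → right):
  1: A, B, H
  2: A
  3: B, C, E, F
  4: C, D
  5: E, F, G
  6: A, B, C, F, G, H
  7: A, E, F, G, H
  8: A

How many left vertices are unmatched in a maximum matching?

1

One maximum matching: 1→B, 2→A, 3→E, 4→C, 5→F, 6→H, 7→G.
The set {2, 8} has only 1 neighbour ({A}), so by Hall's theorem at most 7 of the 8 left vertices can be matched.
That matches 7 of the 8, leaving 1 unmatched; no matching can do better.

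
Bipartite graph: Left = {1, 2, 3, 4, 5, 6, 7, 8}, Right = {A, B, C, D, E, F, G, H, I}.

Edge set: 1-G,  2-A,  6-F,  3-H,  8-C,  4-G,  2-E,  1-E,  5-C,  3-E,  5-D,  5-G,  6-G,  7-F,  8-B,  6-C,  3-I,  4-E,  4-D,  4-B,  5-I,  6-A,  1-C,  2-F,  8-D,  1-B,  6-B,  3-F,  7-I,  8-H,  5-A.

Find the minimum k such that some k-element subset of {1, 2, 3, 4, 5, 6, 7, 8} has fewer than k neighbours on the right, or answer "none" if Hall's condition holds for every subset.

A matching saturating every left vertex exists, for instance 1→E, 2→F, 3→H, 4→D, 5→A, 6→G, 7→I, 8→B.
By Hall's marriage theorem, this means |N(S)| ≥ |S| for every subset S, so no violating subset exists.

none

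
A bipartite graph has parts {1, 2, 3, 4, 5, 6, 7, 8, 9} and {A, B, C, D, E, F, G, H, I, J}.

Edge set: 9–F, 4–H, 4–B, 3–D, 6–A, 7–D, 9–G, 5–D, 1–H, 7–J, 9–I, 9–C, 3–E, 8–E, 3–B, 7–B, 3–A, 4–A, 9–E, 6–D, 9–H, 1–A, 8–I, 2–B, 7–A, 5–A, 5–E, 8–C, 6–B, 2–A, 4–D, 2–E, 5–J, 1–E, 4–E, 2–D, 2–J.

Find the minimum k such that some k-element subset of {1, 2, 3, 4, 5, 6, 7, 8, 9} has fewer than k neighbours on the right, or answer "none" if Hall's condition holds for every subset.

Take S = {1, 2, 3, 4, 5, 6, 7}. Its neighbourhood is {A, B, D, E, H, J}, so |N(S)| = 6 < |S| = 7.
Every subset of size less than 7 has at least as many neighbours as members, so 7 is the minimum.

7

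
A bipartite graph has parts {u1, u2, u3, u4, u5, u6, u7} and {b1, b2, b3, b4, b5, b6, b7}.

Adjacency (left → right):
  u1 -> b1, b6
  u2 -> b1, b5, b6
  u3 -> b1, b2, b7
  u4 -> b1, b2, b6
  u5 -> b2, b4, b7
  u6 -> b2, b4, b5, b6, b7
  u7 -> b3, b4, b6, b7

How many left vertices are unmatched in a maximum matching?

0

One maximum matching: u1-b1, u2-b5, u3-b2, u4-b6, u5-b4, u6-b7, u7-b3.
All 7 left vertices are matched, so no larger matching exists.
That matches 7 of the 7, leaving 0 unmatched; no matching can do better.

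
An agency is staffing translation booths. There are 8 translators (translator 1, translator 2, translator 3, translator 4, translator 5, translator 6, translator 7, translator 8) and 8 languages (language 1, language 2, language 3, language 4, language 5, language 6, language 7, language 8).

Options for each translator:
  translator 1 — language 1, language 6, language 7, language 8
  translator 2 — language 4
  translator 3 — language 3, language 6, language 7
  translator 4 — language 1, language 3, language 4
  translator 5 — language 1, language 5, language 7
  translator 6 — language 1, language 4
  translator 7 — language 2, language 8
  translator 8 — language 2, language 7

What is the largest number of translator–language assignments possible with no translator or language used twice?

8

A valid assignment of size 8: translator 1-language 8, translator 2-language 4, translator 3-language 6, translator 4-language 3, translator 5-language 5, translator 6-language 1, translator 7-language 2, translator 8-language 7.
This saturates every translator, so 8 is the maximum.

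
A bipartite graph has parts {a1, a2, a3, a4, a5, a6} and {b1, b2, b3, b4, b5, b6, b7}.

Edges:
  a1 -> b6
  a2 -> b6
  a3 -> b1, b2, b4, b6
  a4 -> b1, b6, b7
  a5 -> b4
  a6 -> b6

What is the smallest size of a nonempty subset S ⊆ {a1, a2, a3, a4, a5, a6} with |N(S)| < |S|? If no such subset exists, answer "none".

Take S = {a1, a2}. Its neighbourhood is {b6}, so |N(S)| = 1 < |S| = 2.
No single vertex violates Hall's condition since each has at least one neighbour, so 2 is the minimum.

2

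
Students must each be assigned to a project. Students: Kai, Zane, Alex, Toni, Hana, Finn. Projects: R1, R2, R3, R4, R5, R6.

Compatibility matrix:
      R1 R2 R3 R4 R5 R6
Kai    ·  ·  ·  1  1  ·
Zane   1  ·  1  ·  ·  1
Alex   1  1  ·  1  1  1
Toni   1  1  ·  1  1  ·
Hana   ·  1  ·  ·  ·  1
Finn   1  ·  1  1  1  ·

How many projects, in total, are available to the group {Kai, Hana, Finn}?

The union of neighbours of {Kai, Hana, Finn} is {R1, R2, R3, R4, R5, R6}, which has 6 elements.
Since |N(S)| = 6 ≥ |S| = 3, Hall's condition holds for this subset.

6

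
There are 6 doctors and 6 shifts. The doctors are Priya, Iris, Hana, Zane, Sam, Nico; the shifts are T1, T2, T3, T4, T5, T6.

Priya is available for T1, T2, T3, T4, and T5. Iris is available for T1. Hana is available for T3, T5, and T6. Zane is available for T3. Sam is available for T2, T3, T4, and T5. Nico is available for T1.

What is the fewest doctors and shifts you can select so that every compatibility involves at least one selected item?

5

The 5 edges Priya–T5, Iris–T1, Hana–T6, Zane–T3, Sam–T4 form a matching, so any vertex cover needs at least 5 vertices (one per matched edge).
Conversely {Priya, Hana, Zane, Sam, T1} meets every edge and has exactly 5 vertices, so 5 is optimal.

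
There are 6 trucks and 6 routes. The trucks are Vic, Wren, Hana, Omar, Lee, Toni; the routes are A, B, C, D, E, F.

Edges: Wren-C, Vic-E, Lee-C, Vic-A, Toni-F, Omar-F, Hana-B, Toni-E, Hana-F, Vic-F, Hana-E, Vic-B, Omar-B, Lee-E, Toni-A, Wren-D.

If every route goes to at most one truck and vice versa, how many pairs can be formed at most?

One maximum matching: Vic–A, Wren–D, Hana–B, Omar–F, Lee–C, Toni–E.
All 6 trucks are matched, so no larger matching exists.

6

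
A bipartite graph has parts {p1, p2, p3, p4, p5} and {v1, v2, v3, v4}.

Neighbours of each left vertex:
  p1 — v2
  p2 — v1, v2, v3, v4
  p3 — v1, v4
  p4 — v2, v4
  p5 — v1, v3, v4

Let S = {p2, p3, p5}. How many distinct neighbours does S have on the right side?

4

The union of neighbours of {p2, p3, p5} is {v1, v2, v3, v4}, which has 4 elements.
Since |N(S)| = 4 ≥ |S| = 3, Hall's condition holds for this subset.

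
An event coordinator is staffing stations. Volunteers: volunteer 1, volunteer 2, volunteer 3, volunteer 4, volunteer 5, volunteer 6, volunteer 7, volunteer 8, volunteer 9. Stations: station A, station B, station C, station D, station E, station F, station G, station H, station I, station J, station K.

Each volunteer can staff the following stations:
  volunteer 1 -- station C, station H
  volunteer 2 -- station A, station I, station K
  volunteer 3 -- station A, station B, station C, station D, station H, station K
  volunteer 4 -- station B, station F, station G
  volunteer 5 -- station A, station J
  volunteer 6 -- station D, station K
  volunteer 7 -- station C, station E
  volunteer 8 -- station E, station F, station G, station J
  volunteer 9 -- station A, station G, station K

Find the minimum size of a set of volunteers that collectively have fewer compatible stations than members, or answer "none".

none

A matching saturating every volunteer exists, for instance volunteer 1→station H, volunteer 2→station K, volunteer 3→station B, volunteer 4→station G, volunteer 5→station J, volunteer 6→station D, volunteer 7→station C, volunteer 8→station F, volunteer 9→station A.
By Hall's marriage theorem, this means |N(S)| ≥ |S| for every subset S, so no violating subset exists.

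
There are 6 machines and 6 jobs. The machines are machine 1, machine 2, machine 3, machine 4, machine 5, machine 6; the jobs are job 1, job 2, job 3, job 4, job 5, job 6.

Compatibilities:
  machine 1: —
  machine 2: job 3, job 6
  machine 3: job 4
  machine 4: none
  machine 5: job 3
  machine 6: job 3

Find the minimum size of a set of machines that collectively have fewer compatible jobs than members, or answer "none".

1

Take S = {machine 1}. Its neighbourhood is {}, so |N(S)| = 0 < |S| = 1.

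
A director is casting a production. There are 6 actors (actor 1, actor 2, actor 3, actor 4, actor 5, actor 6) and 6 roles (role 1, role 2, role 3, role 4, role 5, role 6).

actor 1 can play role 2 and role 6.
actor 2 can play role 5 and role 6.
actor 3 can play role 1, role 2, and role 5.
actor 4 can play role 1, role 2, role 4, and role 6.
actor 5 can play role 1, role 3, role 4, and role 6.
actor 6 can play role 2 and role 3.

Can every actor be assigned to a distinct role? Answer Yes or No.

For example, pair actor 1–role 2, actor 2–role 6, actor 3–role 5, actor 4–role 4, actor 5–role 1, actor 6–role 3.
Every actor is matched, so this is a perfect matching.

Yes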